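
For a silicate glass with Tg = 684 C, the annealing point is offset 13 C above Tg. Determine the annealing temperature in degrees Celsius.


The annealing temperature is Tg plus the offset:
  T_anneal = 684 + 13 = 697 C

697 C


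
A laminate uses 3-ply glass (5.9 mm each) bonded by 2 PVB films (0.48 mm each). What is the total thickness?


Total thickness = glass contribution + PVB contribution
  Glass: 3 * 5.9 = 17.7 mm
  PVB: 2 * 0.48 = 0.96 mm
  Total = 17.7 + 0.96 = 18.66 mm

18.66 mm


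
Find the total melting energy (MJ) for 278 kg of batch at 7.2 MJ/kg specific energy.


Total energy = mass * specific energy
  E = 278 * 7.2 = 2001.6 MJ

2001.6 MJ


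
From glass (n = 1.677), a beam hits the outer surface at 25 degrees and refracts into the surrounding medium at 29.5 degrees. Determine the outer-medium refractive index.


Apply Snell's law: n1 * sin(theta1) = n2 * sin(theta2)
  n2 = n1 * sin(theta1) / sin(theta2)
  sin(25) = 0.422618
  sin(29.5) = 0.492424
  n2 = 1.677 * 0.422618 / 0.492424 = 1.4393

1.4393


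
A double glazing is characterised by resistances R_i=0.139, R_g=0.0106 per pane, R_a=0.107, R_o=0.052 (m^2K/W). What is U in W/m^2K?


Total thermal resistance (series):
  R_total = R_in + R_glass + R_air + R_glass + R_out
  R_total = 0.139 + 0.0106 + 0.107 + 0.0106 + 0.052 = 0.3192 m^2K/W
U-value = 1 / R_total = 1 / 0.3192 = 3.133 W/m^2K

3.133 W/m^2K


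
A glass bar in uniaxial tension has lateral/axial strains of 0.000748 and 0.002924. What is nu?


Poisson's ratio: nu = lateral strain / axial strain
  nu = 0.000748 / 0.002924 = 0.2558

0.2558


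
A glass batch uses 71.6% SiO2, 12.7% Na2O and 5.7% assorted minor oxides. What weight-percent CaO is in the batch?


Pieces sum to 100%:
  CaO = 100 - (SiO2 + Na2O + others)
  CaO = 100 - (71.6 + 12.7 + 5.7) = 10.0%

10.0%


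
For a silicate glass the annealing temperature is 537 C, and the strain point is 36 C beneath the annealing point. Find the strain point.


Strain point = annealing point - difference:
  T_strain = 537 - 36 = 501 C

501 C


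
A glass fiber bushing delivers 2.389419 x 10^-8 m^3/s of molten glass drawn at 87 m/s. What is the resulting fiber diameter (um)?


Cross-sectional area from continuity:
  A = Q / v = 2.389419 x 10^-8 / 87 = 2.746459 x 10^-10 m^2
Diameter from circular cross-section:
  d = sqrt(4A / pi) * 10^6 (m -> um)
  d = sqrt(4 * 2.746459 x 10^-10 / pi) * 10^6 = 18.7 um

18.7 um


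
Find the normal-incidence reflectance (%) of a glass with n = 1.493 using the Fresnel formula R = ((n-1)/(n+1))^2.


Fresnel reflectance at normal incidence:
  R = ((n - 1)/(n + 1))^2
  (n - 1)/(n + 1) = (1.493 - 1)/(1.493 + 1) = 0.197754
  R = 0.197754^2 = 0.0391066
  R(%) = 0.0391066 * 100 = 3.911%

3.911%


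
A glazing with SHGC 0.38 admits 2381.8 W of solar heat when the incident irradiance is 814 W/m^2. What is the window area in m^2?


Rearrange Q = Area * SHGC * Irradiance:
  Area = Q / (SHGC * Irradiance)
  Area = 2381.8 / (0.38 * 814) = 7.7 m^2

7.7 m^2


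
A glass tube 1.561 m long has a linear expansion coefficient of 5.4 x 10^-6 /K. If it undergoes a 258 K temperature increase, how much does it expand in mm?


Thermal expansion formula: dL = alpha * L0 * dT
  dL = (5.4 x 10^-6) * 1.561 * 258 = 0.00217479 m
Convert to mm: 0.00217479 * 1000 = 2.1748 mm

2.1748 mm


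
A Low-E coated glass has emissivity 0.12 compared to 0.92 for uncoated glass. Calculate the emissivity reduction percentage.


Percentage reduction = (1 - coated/uncoated) * 100
  Ratio = 0.12 / 0.92 = 0.1304
  Reduction = (1 - 0.1304) * 100 = 87.0%

87.0%


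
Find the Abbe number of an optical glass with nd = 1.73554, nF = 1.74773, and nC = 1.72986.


Abbe number formula: Vd = (nd - 1) / (nF - nC)
  nd - 1 = 1.73554 - 1 = 0.73554
  nF - nC = 1.74773 - 1.72986 = 0.01787
  Vd = 0.73554 / 0.01787 = 41.16

41.16


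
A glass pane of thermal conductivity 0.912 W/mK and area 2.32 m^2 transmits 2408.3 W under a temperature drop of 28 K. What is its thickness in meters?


Fourier's law: t = k * A * dT / Q
  t = 0.912 * 2.32 * 28 / 2408.3
  t = 59.24352 / 2408.3 = 0.0246 m

0.0246 m


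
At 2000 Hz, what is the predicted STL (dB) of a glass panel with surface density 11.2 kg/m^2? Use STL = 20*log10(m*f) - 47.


Mass law: STL = 20 * log10(m * f) - 47
  m * f = 11.2 * 2000 = 22400
  log10(22400) = 4.35025
  STL = 20 * 4.35025 - 47 = 87.005 - 47 = 40.0 dB

40.0 dB


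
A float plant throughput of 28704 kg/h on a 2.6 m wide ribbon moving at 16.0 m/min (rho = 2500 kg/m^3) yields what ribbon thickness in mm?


Ribbon cross-section from mass balance:
  Volume rate = throughput / density = 28704 / 2500 = 11.4816 m^3/h
  thickness = volume rate / (speed * 60 * width), i.e.
  thickness = throughput / (60 * speed * width * density) * 1000
  thickness = 28704 / (60 * 16.0 * 2.6 * 2500) * 1000 = 4.6 mm

4.6 mm


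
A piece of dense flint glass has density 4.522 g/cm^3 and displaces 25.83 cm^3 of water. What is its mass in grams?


Rearrange rho = m / V:
  m = rho * V
  m = 4.522 * 25.83 = 116.803 g

116.803 g


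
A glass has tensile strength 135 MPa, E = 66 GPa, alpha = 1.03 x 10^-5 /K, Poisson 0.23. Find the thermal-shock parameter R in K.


Thermal shock resistance: R = sigma * (1 - nu) / (E * alpha)
  Numerator = 135 * (1 - 0.23) = 103.95
  Denominator = 66 * 1000 * (1.03 x 10^-5) = 0.6798
  R = 103.95 / 0.6798 = 152.9 K

152.9 K


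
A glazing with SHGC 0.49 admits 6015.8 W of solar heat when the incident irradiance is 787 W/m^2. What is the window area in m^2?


Rearrange Q = Area * SHGC * Irradiance:
  Area = Q / (SHGC * Irradiance)
  Area = 6015.8 / (0.49 * 787) = 15.6 m^2

15.6 m^2


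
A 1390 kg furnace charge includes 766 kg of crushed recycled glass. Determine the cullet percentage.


Cullet ratio = (cullet mass / total batch mass) * 100
  Ratio = 766 / 1390 * 100 = 55.11%

55.11%


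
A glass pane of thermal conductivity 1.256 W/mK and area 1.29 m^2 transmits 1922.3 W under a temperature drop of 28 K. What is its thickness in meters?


Fourier's law: t = k * A * dT / Q
  t = 1.256 * 1.29 * 28 / 1922.3
  t = 45.36672 / 1922.3 = 0.0236 m

0.0236 m


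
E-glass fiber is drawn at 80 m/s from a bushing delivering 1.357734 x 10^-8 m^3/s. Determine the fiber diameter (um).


Cross-sectional area from continuity:
  A = Q / v = 1.357734 x 10^-8 / 80 = 1.697168 x 10^-10 m^2
Diameter from circular cross-section:
  d = sqrt(4A / pi) * 10^6 (m -> um)
  d = sqrt(4 * 1.697168 x 10^-10 / pi) * 10^6 = 14.7 um

14.7 um


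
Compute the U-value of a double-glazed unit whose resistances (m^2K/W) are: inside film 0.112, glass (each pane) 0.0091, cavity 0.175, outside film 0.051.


Total thermal resistance (series):
  R_total = R_in + R_glass + R_air + R_glass + R_out
  R_total = 0.112 + 0.0091 + 0.175 + 0.0091 + 0.051 = 0.3562 m^2K/W
U-value = 1 / R_total = 1 / 0.3562 = 2.807 W/m^2K

2.807 W/m^2K


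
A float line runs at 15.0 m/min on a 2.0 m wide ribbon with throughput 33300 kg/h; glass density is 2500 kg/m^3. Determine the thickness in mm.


Ribbon cross-section from mass balance:
  Volume rate = throughput / density = 33300 / 2500 = 13.32 m^3/h
  thickness = volume rate / (speed * 60 * width), i.e.
  thickness = throughput / (60 * speed * width * density) * 1000
  thickness = 33300 / (60 * 15.0 * 2.0 * 2500) * 1000 = 7.4 mm

7.4 mm


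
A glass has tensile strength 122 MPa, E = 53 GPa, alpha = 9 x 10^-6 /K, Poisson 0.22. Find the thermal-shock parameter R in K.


Thermal shock resistance: R = sigma * (1 - nu) / (E * alpha)
  Numerator = 122 * (1 - 0.22) = 95.16
  Denominator = 53 * 1000 * (9 x 10^-6) = 0.477
  R = 95.16 / 0.477 = 199.5 K

199.5 K


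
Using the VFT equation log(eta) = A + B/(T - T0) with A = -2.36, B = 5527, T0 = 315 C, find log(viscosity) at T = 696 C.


VFT equation: log(eta) = A + B / (T - T0)
  T - T0 = 696 - 315 = 381
  B / (T - T0) = 5527 / 381 = 14.507
  log(eta) = -2.36 + 14.507 = 12.147

12.147


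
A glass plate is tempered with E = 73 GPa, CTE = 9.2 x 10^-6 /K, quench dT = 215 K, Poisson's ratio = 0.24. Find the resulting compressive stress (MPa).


Tempering stress: sigma = E * alpha * dT / (1 - nu)
  E (MPa) = 73 * 1000 = 73000
  Numerator = 73000 * (9.2 x 10^-6) * 215 = 144.394
  Denominator = 1 - 0.24 = 0.76
  sigma = 144.394 / 0.76 = 190.0 MPa

190.0 MPa


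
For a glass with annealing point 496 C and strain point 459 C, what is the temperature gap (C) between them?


Gap = T_anneal - T_strain:
  gap = 496 - 459 = 37 C

37 C


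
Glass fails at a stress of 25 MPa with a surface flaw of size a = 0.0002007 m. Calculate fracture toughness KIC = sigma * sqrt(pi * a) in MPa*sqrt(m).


Fracture toughness: KIC = sigma * sqrt(pi * a)
  pi * a = pi * 0.0002007 = 0.000630518
  sqrt(pi * a) = 0.02511
  KIC = 25 * 0.02511 = 0.628 MPa*sqrt(m)

0.628 MPa*sqrt(m)


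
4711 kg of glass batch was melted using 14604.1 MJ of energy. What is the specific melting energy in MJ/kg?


Rearrange E = m * s for s:
  s = E / m
  s = 14604.1 / 4711 = 3.1 MJ/kg

3.1 MJ/kg


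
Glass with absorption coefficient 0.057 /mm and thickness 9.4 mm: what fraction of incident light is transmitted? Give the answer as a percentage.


Beer-Lambert law: T = exp(-alpha * thickness)
  exponent = -0.057 * 9.4 = -0.5358
  T = exp(-0.5358) = 0.5852
  Percentage = 0.5852 * 100 = 58.52%

58.52%


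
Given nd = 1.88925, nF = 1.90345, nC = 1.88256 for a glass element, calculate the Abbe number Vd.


Abbe number formula: Vd = (nd - 1) / (nF - nC)
  nd - 1 = 1.88925 - 1 = 0.88925
  nF - nC = 1.90345 - 1.88256 = 0.02089
  Vd = 0.88925 / 0.02089 = 42.57

42.57


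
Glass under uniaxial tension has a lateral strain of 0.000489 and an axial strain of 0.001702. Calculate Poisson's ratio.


Poisson's ratio: nu = lateral strain / axial strain
  nu = 0.000489 / 0.001702 = 0.2873

0.2873


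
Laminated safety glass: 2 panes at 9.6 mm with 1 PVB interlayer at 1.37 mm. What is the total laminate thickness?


Total thickness = glass contribution + PVB contribution
  Glass: 2 * 9.6 = 19.2 mm
  PVB: 1 * 1.37 = 1.37 mm
  Total = 19.2 + 1.37 = 20.57 mm

20.57 mm


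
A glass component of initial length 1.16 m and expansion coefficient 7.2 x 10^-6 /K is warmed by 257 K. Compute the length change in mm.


Thermal expansion formula: dL = alpha * L0 * dT
  dL = (7.2 x 10^-6) * 1.16 * 257 = 0.00214646 m
Convert to mm: 0.00214646 * 1000 = 2.1465 mm

2.1465 mm


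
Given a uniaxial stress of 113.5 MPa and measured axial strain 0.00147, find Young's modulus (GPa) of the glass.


Young's modulus: E = stress / strain
  E = 113.5 MPa / 0.00147 = 77210.88 MPa
Convert to GPa: 77210.88 / 1000 = 77.21 GPa

77.21 GPa


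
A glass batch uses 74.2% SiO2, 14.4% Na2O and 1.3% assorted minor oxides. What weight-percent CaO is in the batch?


Pieces sum to 100%:
  CaO = 100 - (SiO2 + Na2O + others)
  CaO = 100 - (74.2 + 14.4 + 1.3) = 10.1%

10.1%


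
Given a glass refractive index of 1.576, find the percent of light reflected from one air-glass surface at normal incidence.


Fresnel reflectance at normal incidence:
  R = ((n - 1)/(n + 1))^2
  (n - 1)/(n + 1) = (1.576 - 1)/(1.576 + 1) = 0.223602
  R = 0.223602^2 = 0.0499979
  R(%) = 0.0499979 * 100 = 5.0%

5.0%


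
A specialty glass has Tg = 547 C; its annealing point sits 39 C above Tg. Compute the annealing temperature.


The annealing temperature is Tg plus the offset:
  T_anneal = 547 + 39 = 586 C

586 C


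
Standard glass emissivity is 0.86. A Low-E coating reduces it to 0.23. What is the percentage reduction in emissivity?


Percentage reduction = (1 - coated/uncoated) * 100
  Ratio = 0.23 / 0.86 = 0.2674
  Reduction = (1 - 0.2674) * 100 = 73.3%

73.3%


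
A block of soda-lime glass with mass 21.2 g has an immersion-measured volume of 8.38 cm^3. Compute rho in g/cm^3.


Use the definition of density:
  rho = mass / volume
  rho = 21.2 / 8.38 = 2.53 g/cm^3

2.53 g/cm^3


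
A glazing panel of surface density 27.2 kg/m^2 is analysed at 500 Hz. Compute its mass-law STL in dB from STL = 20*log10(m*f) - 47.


Mass law: STL = 20 * log10(m * f) - 47
  m * f = 27.2 * 500 = 13600
  log10(13600) = 4.13354
  STL = 20 * 4.13354 - 47 = 82.6708 - 47 = 35.7 dB

35.7 dB


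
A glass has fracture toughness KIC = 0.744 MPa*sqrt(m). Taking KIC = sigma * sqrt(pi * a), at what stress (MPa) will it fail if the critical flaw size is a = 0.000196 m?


Rearrange KIC = sigma * sqrt(pi * a):
  sigma = KIC / sqrt(pi * a)
  sqrt(pi * 0.000196) = 0.024814
  sigma = 0.744 / 0.024814 = 29.98 MPa

29.98 MPa


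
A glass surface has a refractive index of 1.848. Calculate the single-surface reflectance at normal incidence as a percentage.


Fresnel reflectance at normal incidence:
  R = ((n - 1)/(n + 1))^2
  (n - 1)/(n + 1) = (1.848 - 1)/(1.848 + 1) = 0.297753
  R = 0.297753^2 = 0.0886568
  R(%) = 0.0886568 * 100 = 8.866%

8.866%


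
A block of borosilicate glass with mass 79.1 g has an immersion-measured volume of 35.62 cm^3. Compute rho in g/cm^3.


Use the definition of density:
  rho = mass / volume
  rho = 79.1 / 35.62 = 2.221 g/cm^3

2.221 g/cm^3


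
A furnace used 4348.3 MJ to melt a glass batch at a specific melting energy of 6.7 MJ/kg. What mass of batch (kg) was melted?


Rearrange E = m * s for m:
  m = E / s
  m = 4348.3 / 6.7 = 649.0 kg

649.0 kg


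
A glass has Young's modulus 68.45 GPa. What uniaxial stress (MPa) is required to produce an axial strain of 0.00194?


Rearrange E = sigma / epsilon:
  sigma = E * epsilon
  E (MPa) = 68.45 * 1000 = 68450
  sigma = 68450 * 0.00194 = 132.79 MPa

132.79 MPa


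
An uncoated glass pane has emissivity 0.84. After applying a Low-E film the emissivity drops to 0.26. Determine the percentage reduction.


Percentage reduction = (1 - coated/uncoated) * 100
  Ratio = 0.26 / 0.84 = 0.3095
  Reduction = (1 - 0.3095) * 100 = 69.0%

69.0%


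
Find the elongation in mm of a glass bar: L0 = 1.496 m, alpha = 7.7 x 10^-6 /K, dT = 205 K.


Thermal expansion formula: dL = alpha * L0 * dT
  dL = (7.7 x 10^-6) * 1.496 * 205 = 0.00236144 m
Convert to mm: 0.00236144 * 1000 = 2.3614 mm

2.3614 mm


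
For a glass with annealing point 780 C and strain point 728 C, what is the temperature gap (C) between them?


Gap = T_anneal - T_strain:
  gap = 780 - 728 = 52 C

52 C


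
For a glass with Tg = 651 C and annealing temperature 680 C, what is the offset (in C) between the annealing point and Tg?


Offset = T_anneal - Tg:
  offset = 680 - 651 = 29 C

29 C


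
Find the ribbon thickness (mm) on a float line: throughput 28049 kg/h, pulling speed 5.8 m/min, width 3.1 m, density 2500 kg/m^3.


Ribbon cross-section from mass balance:
  Volume rate = throughput / density = 28049 / 2500 = 11.2196 m^3/h
  thickness = volume rate / (speed * 60 * width), i.e.
  thickness = throughput / (60 * speed * width * density) * 1000
  thickness = 28049 / (60 * 5.8 * 3.1 * 2500) * 1000 = 10.4 mm

10.4 mm


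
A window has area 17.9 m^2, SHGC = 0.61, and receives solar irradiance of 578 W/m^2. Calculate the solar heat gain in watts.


Solar heat gain: Q = Area * SHGC * Irradiance
  Q = 17.9 * 0.61 * 578 = 6311.2 W

6311.2 W


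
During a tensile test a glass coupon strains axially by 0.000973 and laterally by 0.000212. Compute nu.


Poisson's ratio: nu = lateral strain / axial strain
  nu = 0.000212 / 0.000973 = 0.2179

0.2179


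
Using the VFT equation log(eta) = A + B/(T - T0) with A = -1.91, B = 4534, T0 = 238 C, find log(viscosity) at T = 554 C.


VFT equation: log(eta) = A + B / (T - T0)
  T - T0 = 554 - 238 = 316
  B / (T - T0) = 4534 / 316 = 14.348
  log(eta) = -1.91 + 14.348 = 12.438

12.438


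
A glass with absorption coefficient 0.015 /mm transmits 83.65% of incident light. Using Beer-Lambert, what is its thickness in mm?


Rearrange T = exp(-alpha * thickness):
  thickness = -ln(T) / alpha
  T = 83.65/100 = 0.8365
  ln(T) = -0.17853
  -ln(T) = 0.17853
  thickness = 0.17853 / 0.015 = 11.9 mm

11.9 mm


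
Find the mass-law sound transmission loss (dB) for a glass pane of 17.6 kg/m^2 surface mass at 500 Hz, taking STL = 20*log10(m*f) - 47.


Mass law: STL = 20 * log10(m * f) - 47
  m * f = 17.6 * 500 = 8800
  log10(8800) = 3.94448
  STL = 20 * 3.94448 - 47 = 78.8896 - 47 = 31.9 dB

31.9 dB


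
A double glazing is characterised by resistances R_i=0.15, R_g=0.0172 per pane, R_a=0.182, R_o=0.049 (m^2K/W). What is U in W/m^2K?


Total thermal resistance (series):
  R_total = R_in + R_glass + R_air + R_glass + R_out
  R_total = 0.15 + 0.0172 + 0.182 + 0.0172 + 0.049 = 0.4154 m^2K/W
U-value = 1 / R_total = 1 / 0.4154 = 2.407 W/m^2K

2.407 W/m^2K


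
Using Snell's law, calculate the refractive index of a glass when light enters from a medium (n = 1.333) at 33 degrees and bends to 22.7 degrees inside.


Apply Snell's law: n1 * sin(theta1) = n2 * sin(theta2)
  n2 = n1 * sin(theta1) / sin(theta2)
  sin(33) = 0.544639
  sin(22.7) = 0.385906
  n2 = 1.333 * 0.544639 / 0.385906 = 1.8813

1.8813


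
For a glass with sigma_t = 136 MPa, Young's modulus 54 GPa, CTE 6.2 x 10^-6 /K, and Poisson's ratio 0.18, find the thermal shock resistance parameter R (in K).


Thermal shock resistance: R = sigma * (1 - nu) / (E * alpha)
  Numerator = 136 * (1 - 0.18) = 111.52
  Denominator = 54 * 1000 * (6.2 x 10^-6) = 0.3348
  R = 111.52 / 0.3348 = 333.1 K

333.1 K


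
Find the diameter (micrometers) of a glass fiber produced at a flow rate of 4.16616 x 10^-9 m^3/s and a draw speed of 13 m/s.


Cross-sectional area from continuity:
  A = Q / v = 4.16616 x 10^-9 / 13 = 3.204738 x 10^-10 m^2
Diameter from circular cross-section:
  d = sqrt(4A / pi) * 10^6 (m -> um)
  d = sqrt(4 * 3.204738 x 10^-10 / pi) * 10^6 = 20.2 um

20.2 um


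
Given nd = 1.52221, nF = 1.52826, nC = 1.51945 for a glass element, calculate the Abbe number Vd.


Abbe number formula: Vd = (nd - 1) / (nF - nC)
  nd - 1 = 1.52221 - 1 = 0.52221
  nF - nC = 1.52826 - 1.51945 = 0.00881
  Vd = 0.52221 / 0.00881 = 59.27

59.27


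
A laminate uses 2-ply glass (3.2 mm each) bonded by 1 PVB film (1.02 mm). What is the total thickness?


Total thickness = glass contribution + PVB contribution
  Glass: 2 * 3.2 = 6.4 mm
  PVB: 1 * 1.02 = 1.02 mm
  Total = 6.4 + 1.02 = 7.42 mm

7.42 mm


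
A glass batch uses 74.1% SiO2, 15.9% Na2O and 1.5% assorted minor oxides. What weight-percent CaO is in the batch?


Pieces sum to 100%:
  CaO = 100 - (SiO2 + Na2O + others)
  CaO = 100 - (74.1 + 15.9 + 1.5) = 8.5%

8.5%


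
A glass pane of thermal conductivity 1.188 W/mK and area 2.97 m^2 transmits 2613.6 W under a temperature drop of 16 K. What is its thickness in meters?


Fourier's law: t = k * A * dT / Q
  t = 1.188 * 2.97 * 16 / 2613.6
  t = 56.45376 / 2613.6 = 0.0216 m

0.0216 m


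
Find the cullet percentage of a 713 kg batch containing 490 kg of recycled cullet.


Cullet ratio = (cullet mass / total batch mass) * 100
  Ratio = 490 / 713 * 100 = 68.72%

68.72%


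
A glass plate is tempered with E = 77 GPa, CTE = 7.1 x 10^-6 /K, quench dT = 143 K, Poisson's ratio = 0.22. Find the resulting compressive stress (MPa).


Tempering stress: sigma = E * alpha * dT / (1 - nu)
  E (MPa) = 77 * 1000 = 77000
  Numerator = 77000 * (7.1 x 10^-6) * 143 = 78.1781
  Denominator = 1 - 0.22 = 0.78
  sigma = 78.1781 / 0.78 = 100.2 MPa

100.2 MPa


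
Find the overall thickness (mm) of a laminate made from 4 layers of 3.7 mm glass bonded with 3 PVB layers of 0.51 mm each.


Total thickness = glass contribution + PVB contribution
  Glass: 4 * 3.7 = 14.8 mm
  PVB: 3 * 0.51 = 1.53 mm
  Total = 14.8 + 1.53 = 16.33 mm

16.33 mm


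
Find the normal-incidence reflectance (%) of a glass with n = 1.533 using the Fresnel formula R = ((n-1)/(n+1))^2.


Fresnel reflectance at normal incidence:
  R = ((n - 1)/(n + 1))^2
  (n - 1)/(n + 1) = (1.533 - 1)/(1.533 + 1) = 0.210422
  R = 0.210422^2 = 0.0442774
  R(%) = 0.0442774 * 100 = 4.428%

4.428%


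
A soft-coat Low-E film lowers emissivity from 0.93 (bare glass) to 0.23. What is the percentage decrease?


Percentage reduction = (1 - coated/uncoated) * 100
  Ratio = 0.23 / 0.93 = 0.2473
  Reduction = (1 - 0.2473) * 100 = 75.3%

75.3%


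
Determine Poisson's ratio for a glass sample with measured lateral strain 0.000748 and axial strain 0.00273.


Poisson's ratio: nu = lateral strain / axial strain
  nu = 0.000748 / 0.00273 = 0.274

0.274


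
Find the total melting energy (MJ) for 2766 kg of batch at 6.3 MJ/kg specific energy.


Total energy = mass * specific energy
  E = 2766 * 6.3 = 17425.8 MJ

17425.8 MJ


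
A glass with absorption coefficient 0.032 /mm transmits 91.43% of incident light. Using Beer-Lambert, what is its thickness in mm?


Rearrange T = exp(-alpha * thickness):
  thickness = -ln(T) / alpha
  T = 91.43/100 = 0.9143
  ln(T) = -0.0896
  -ln(T) = 0.0896
  thickness = 0.0896 / 0.032 = 2.8 mm

2.8 mm


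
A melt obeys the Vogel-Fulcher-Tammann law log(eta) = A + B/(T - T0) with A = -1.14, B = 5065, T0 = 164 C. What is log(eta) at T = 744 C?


VFT equation: log(eta) = A + B / (T - T0)
  T - T0 = 744 - 164 = 580
  B / (T - T0) = 5065 / 580 = 8.733
  log(eta) = -1.14 + 8.733 = 7.593

7.593


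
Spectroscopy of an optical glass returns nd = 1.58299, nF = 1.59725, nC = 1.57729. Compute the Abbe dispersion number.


Abbe number formula: Vd = (nd - 1) / (nF - nC)
  nd - 1 = 1.58299 - 1 = 0.58299
  nF - nC = 1.59725 - 1.57729 = 0.01996
  Vd = 0.58299 / 0.01996 = 29.21

29.21


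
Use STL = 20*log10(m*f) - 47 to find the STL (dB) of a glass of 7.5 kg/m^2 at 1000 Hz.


Mass law: STL = 20 * log10(m * f) - 47
  m * f = 7.5 * 1000 = 7500
  log10(7500) = 3.87506
  STL = 20 * 3.87506 - 47 = 77.5012 - 47 = 30.5 dB

30.5 dB


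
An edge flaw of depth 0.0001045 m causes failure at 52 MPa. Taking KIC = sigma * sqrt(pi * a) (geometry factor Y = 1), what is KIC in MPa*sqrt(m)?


Fracture toughness: KIC = sigma * sqrt(pi * a)
  pi * a = pi * 0.0001045 = 0.000328296
  sqrt(pi * a) = 0.018119
  KIC = 52 * 0.018119 = 0.942 MPa*sqrt(m)

0.942 MPa*sqrt(m)


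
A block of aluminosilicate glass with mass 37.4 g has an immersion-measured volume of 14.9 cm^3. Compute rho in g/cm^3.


Use the definition of density:
  rho = mass / volume
  rho = 37.4 / 14.9 = 2.51 g/cm^3

2.51 g/cm^3


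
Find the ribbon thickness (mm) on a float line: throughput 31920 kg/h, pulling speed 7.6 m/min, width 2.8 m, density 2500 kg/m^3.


Ribbon cross-section from mass balance:
  Volume rate = throughput / density = 31920 / 2500 = 12.768 m^3/h
  thickness = volume rate / (speed * 60 * width), i.e.
  thickness = throughput / (60 * speed * width * density) * 1000
  thickness = 31920 / (60 * 7.6 * 2.8 * 2500) * 1000 = 10.0 mm

10.0 mm


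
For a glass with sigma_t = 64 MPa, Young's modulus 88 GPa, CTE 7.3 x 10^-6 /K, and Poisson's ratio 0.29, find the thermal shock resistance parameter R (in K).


Thermal shock resistance: R = sigma * (1 - nu) / (E * alpha)
  Numerator = 64 * (1 - 0.29) = 45.44
  Denominator = 88 * 1000 * (7.3 x 10^-6) = 0.6424
  R = 45.44 / 0.6424 = 70.7 K

70.7 K


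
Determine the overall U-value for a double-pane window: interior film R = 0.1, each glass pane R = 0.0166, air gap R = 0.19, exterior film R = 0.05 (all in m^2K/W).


Total thermal resistance (series):
  R_total = R_in + R_glass + R_air + R_glass + R_out
  R_total = 0.1 + 0.0166 + 0.19 + 0.0166 + 0.05 = 0.3732 m^2K/W
U-value = 1 / R_total = 1 / 0.3732 = 2.68 W/m^2K

2.68 W/m^2K


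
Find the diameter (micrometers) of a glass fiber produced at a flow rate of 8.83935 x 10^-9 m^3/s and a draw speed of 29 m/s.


Cross-sectional area from continuity:
  A = Q / v = 8.83935 x 10^-9 / 29 = 3.048052 x 10^-10 m^2
Diameter from circular cross-section:
  d = sqrt(4A / pi) * 10^6 (m -> um)
  d = sqrt(4 * 3.048052 x 10^-10 / pi) * 10^6 = 19.7 um

19.7 um


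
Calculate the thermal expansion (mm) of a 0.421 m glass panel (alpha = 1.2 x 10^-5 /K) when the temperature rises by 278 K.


Thermal expansion formula: dL = alpha * L0 * dT
  dL = (1.2 x 10^-5) * 0.421 * 278 = 0.00140446 m
Convert to mm: 0.00140446 * 1000 = 1.4045 mm

1.4045 mm


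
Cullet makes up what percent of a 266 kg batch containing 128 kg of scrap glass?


Cullet ratio = (cullet mass / total batch mass) * 100
  Ratio = 128 / 266 * 100 = 48.12%

48.12%


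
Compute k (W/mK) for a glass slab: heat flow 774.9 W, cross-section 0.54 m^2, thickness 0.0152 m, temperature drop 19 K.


Fourier's law rearranged: k = Q * t / (A * dT)
  Numerator = 774.9 * 0.0152 = 11.77848
  Denominator = 0.54 * 19 = 10.26
  k = 11.77848 / 10.26 = 1.148 W/mK

1.148 W/mK


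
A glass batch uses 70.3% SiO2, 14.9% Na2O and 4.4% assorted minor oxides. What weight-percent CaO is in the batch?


Pieces sum to 100%:
  CaO = 100 - (SiO2 + Na2O + others)
  CaO = 100 - (70.3 + 14.9 + 4.4) = 10.4%

10.4%


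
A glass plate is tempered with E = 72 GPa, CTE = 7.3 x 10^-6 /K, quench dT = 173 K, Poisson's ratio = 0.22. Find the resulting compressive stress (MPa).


Tempering stress: sigma = E * alpha * dT / (1 - nu)
  E (MPa) = 72 * 1000 = 72000
  Numerator = 72000 * (7.3 x 10^-6) * 173 = 90.9288
  Denominator = 1 - 0.22 = 0.78
  sigma = 90.9288 / 0.78 = 116.6 MPa

116.6 MPa


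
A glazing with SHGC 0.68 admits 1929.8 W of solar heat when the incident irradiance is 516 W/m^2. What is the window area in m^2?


Rearrange Q = Area * SHGC * Irradiance:
  Area = Q / (SHGC * Irradiance)
  Area = 1929.8 / (0.68 * 516) = 5.5 m^2

5.5 m^2


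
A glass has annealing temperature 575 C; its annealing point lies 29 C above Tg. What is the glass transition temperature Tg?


Rearrange T_anneal = Tg + offset for Tg:
  Tg = T_anneal - offset = 575 - 29 = 546 C

546 C


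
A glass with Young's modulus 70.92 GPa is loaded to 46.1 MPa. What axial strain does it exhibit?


Rearrange E = sigma / epsilon:
  epsilon = sigma / E
  E (MPa) = 70.92 * 1000 = 70920
  epsilon = 46.1 / 70920 = 0.00065

0.00065


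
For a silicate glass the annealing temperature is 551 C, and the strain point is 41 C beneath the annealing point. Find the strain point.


Strain point = annealing point - difference:
  T_strain = 551 - 41 = 510 C

510 C


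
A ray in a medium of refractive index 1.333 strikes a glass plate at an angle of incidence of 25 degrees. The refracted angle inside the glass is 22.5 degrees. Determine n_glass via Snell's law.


Apply Snell's law: n1 * sin(theta1) = n2 * sin(theta2)
  n2 = n1 * sin(theta1) / sin(theta2)
  sin(25) = 0.422618
  sin(22.5) = 0.382683
  n2 = 1.333 * 0.422618 / 0.382683 = 1.4721

1.4721


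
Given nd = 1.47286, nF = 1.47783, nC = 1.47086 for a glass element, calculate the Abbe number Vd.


Abbe number formula: Vd = (nd - 1) / (nF - nC)
  nd - 1 = 1.47286 - 1 = 0.47286
  nF - nC = 1.47783 - 1.47086 = 0.00697
  Vd = 0.47286 / 0.00697 = 67.84

67.84


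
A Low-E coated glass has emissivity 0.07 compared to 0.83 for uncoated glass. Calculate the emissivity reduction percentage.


Percentage reduction = (1 - coated/uncoated) * 100
  Ratio = 0.07 / 0.83 = 0.0843
  Reduction = (1 - 0.0843) * 100 = 91.6%

91.6%


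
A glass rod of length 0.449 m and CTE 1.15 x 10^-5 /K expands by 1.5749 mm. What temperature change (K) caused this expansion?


Rearrange dL = alpha * L0 * dT for dT:
  dT = dL / (alpha * L0)
  dL (m) = 1.5749 / 1000 = 0.0015749
  dT = 0.0015749 / ((1.15 x 10^-5) * 0.449) = 305.0 K

305.0 K


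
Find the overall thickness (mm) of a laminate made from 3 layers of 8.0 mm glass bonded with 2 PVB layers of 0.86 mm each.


Total thickness = glass contribution + PVB contribution
  Glass: 3 * 8.0 = 24.0 mm
  PVB: 2 * 0.86 = 1.72 mm
  Total = 24.0 + 1.72 = 25.72 mm

25.72 mm


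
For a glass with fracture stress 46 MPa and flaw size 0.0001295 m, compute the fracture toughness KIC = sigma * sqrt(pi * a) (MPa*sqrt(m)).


Fracture toughness: KIC = sigma * sqrt(pi * a)
  pi * a = pi * 0.0001295 = 0.000406836
  sqrt(pi * a) = 0.02017
  KIC = 46 * 0.02017 = 0.928 MPa*sqrt(m)

0.928 MPa*sqrt(m)


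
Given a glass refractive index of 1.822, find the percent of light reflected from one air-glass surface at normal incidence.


Fresnel reflectance at normal incidence:
  R = ((n - 1)/(n + 1))^2
  (n - 1)/(n + 1) = (1.822 - 1)/(1.822 + 1) = 0.291283
  R = 0.291283^2 = 0.0848458
  R(%) = 0.0848458 * 100 = 8.485%

8.485%


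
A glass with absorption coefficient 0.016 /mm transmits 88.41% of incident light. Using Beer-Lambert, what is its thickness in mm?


Rearrange T = exp(-alpha * thickness):
  thickness = -ln(T) / alpha
  T = 88.41/100 = 0.8841
  ln(T) = -0.12319
  -ln(T) = 0.12319
  thickness = 0.12319 / 0.016 = 7.7 mm

7.7 mm


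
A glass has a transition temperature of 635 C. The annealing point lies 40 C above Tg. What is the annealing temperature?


The annealing temperature is Tg plus the offset:
  T_anneal = 635 + 40 = 675 C

675 C


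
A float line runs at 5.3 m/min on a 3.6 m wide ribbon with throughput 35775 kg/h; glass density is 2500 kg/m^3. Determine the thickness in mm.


Ribbon cross-section from mass balance:
  Volume rate = throughput / density = 35775 / 2500 = 14.31 m^3/h
  thickness = volume rate / (speed * 60 * width), i.e.
  thickness = throughput / (60 * speed * width * density) * 1000
  thickness = 35775 / (60 * 5.3 * 3.6 * 2500) * 1000 = 12.5 mm

12.5 mm


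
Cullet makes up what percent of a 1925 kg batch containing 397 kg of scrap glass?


Cullet ratio = (cullet mass / total batch mass) * 100
  Ratio = 397 / 1925 * 100 = 20.62%

20.62%


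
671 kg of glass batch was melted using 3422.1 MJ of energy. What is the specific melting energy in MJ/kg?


Rearrange E = m * s for s:
  s = E / m
  s = 3422.1 / 671 = 5.1 MJ/kg

5.1 MJ/kg


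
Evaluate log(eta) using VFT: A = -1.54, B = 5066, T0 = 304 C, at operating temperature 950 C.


VFT equation: log(eta) = A + B / (T - T0)
  T - T0 = 950 - 304 = 646
  B / (T - T0) = 5066 / 646 = 7.842
  log(eta) = -1.54 + 7.842 = 6.302

6.302


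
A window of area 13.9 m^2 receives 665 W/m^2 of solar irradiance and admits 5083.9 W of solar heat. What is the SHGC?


Rearrange Q = Area * SHGC * Irradiance:
  SHGC = Q / (Area * Irradiance)
  SHGC = 5083.9 / (13.9 * 665) = 0.55

0.55


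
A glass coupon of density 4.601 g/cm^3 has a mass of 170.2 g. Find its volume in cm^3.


Rearrange rho = m / V:
  V = m / rho
  V = 170.2 / 4.601 = 36.992 cm^3

36.992 cm^3


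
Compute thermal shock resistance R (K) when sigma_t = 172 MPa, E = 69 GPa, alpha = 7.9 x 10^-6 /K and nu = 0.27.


Thermal shock resistance: R = sigma * (1 - nu) / (E * alpha)
  Numerator = 172 * (1 - 0.27) = 125.56
  Denominator = 69 * 1000 * (7.9 x 10^-6) = 0.5451
  R = 125.56 / 0.5451 = 230.3 K

230.3 K


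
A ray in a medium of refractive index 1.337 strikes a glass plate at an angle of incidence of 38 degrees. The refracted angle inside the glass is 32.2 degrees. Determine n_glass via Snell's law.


Apply Snell's law: n1 * sin(theta1) = n2 * sin(theta2)
  n2 = n1 * sin(theta1) / sin(theta2)
  sin(38) = 0.615661
  sin(32.2) = 0.532876
  n2 = 1.337 * 0.615661 / 0.532876 = 1.5447

1.5447


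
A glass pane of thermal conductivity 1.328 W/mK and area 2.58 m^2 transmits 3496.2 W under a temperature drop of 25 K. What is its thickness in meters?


Fourier's law: t = k * A * dT / Q
  t = 1.328 * 2.58 * 25 / 3496.2
  t = 85.656 / 3496.2 = 0.0245 m

0.0245 m


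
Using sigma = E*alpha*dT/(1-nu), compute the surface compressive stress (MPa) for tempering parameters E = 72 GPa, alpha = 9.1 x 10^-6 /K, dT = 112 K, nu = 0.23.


Tempering stress: sigma = E * alpha * dT / (1 - nu)
  E (MPa) = 72 * 1000 = 72000
  Numerator = 72000 * (9.1 x 10^-6) * 112 = 73.3824
  Denominator = 1 - 0.23 = 0.77
  sigma = 73.3824 / 0.77 = 95.3 MPa

95.3 MPa


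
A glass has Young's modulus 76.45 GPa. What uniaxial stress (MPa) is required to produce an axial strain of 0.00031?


Rearrange E = sigma / epsilon:
  sigma = E * epsilon
  E (MPa) = 76.45 * 1000 = 76450
  sigma = 76450 * 0.00031 = 23.7 MPa

23.7 MPa


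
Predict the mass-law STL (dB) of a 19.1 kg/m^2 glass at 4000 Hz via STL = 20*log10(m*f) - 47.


Mass law: STL = 20 * log10(m * f) - 47
  m * f = 19.1 * 4000 = 76400
  log10(76400) = 4.88309
  STL = 20 * 4.88309 - 47 = 97.6618 - 47 = 50.7 dB

50.7 dB


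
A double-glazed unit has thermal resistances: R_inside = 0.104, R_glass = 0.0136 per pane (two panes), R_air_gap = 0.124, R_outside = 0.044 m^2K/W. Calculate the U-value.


Total thermal resistance (series):
  R_total = R_in + R_glass + R_air + R_glass + R_out
  R_total = 0.104 + 0.0136 + 0.124 + 0.0136 + 0.044 = 0.2992 m^2K/W
U-value = 1 / R_total = 1 / 0.2992 = 3.342 W/m^2K

3.342 W/m^2K


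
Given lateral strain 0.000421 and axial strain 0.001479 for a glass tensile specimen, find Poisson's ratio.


Poisson's ratio: nu = lateral strain / axial strain
  nu = 0.000421 / 0.001479 = 0.2847

0.2847


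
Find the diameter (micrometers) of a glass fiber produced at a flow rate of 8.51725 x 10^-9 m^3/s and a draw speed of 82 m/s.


Cross-sectional area from continuity:
  A = Q / v = 8.51725 x 10^-9 / 82 = 1.038689 x 10^-10 m^2
Diameter from circular cross-section:
  d = sqrt(4A / pi) * 10^6 (m -> um)
  d = sqrt(4 * 1.038689 x 10^-10 / pi) * 10^6 = 11.5 um

11.5 um


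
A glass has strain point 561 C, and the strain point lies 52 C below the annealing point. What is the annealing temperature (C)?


T_anneal = T_strain + gap:
  T_anneal = 561 + 52 = 613 C

613 C


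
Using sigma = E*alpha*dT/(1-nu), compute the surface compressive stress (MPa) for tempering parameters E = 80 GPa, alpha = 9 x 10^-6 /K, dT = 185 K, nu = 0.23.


Tempering stress: sigma = E * alpha * dT / (1 - nu)
  E (MPa) = 80 * 1000 = 80000
  Numerator = 80000 * (9 x 10^-6) * 185 = 133.2
  Denominator = 1 - 0.23 = 0.77
  sigma = 133.2 / 0.77 = 173.0 MPa

173.0 MPa


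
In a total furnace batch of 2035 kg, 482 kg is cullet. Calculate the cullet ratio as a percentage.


Cullet ratio = (cullet mass / total batch mass) * 100
  Ratio = 482 / 2035 * 100 = 23.69%

23.69%


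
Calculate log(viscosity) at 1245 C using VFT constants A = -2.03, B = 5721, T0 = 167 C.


VFT equation: log(eta) = A + B / (T - T0)
  T - T0 = 1245 - 167 = 1078
  B / (T - T0) = 5721 / 1078 = 5.307
  log(eta) = -2.03 + 5.307 = 3.277

3.277


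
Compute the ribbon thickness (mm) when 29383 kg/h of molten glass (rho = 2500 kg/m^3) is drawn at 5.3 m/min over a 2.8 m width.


Ribbon cross-section from mass balance:
  Volume rate = throughput / density = 29383 / 2500 = 11.7532 m^3/h
  thickness = volume rate / (speed * 60 * width), i.e.
  thickness = throughput / (60 * speed * width * density) * 1000
  thickness = 29383 / (60 * 5.3 * 2.8 * 2500) * 1000 = 13.2 mm

13.2 mm


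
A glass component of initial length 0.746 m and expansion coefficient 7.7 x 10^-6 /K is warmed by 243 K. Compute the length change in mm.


Thermal expansion formula: dL = alpha * L0 * dT
  dL = (7.7 x 10^-6) * 0.746 * 243 = 0.00139584 m
Convert to mm: 0.00139584 * 1000 = 1.3958 mm

1.3958 mm


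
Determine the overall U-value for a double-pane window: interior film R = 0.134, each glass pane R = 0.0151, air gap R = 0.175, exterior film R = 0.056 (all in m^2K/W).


Total thermal resistance (series):
  R_total = R_in + R_glass + R_air + R_glass + R_out
  R_total = 0.134 + 0.0151 + 0.175 + 0.0151 + 0.056 = 0.3952 m^2K/W
U-value = 1 / R_total = 1 / 0.3952 = 2.53 W/m^2K

2.53 W/m^2K


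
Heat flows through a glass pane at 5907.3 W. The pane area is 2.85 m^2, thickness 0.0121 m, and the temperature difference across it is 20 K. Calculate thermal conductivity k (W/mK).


Fourier's law rearranged: k = Q * t / (A * dT)
  Numerator = 5907.3 * 0.0121 = 71.47833
  Denominator = 2.85 * 20 = 57.0
  k = 71.47833 / 57.0 = 1.254 W/mK

1.254 W/mK


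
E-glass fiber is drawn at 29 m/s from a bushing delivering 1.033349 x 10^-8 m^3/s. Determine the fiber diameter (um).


Cross-sectional area from continuity:
  A = Q / v = 1.033349 x 10^-8 / 29 = 3.563272 x 10^-10 m^2
Diameter from circular cross-section:
  d = sqrt(4A / pi) * 10^6 (m -> um)
  d = sqrt(4 * 3.563272 x 10^-10 / pi) * 10^6 = 21.3 um

21.3 um


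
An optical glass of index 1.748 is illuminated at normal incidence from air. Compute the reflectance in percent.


Fresnel reflectance at normal incidence:
  R = ((n - 1)/(n + 1))^2
  (n - 1)/(n + 1) = (1.748 - 1)/(1.748 + 1) = 0.272198
  R = 0.272198^2 = 0.0740918
  R(%) = 0.0740918 * 100 = 7.409%

7.409%


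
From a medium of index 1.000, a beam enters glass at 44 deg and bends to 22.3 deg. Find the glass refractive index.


Apply Snell's law: n1 * sin(theta1) = n2 * sin(theta2)
  n2 = n1 * sin(theta1) / sin(theta2)
  sin(44) = 0.694658
  sin(22.3) = 0.379456
  n2 = 1.000 * 0.694658 / 0.379456 = 1.8307

1.8307


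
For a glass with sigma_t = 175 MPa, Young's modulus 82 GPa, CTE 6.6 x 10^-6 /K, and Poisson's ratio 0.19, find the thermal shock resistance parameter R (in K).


Thermal shock resistance: R = sigma * (1 - nu) / (E * alpha)
  Numerator = 175 * (1 - 0.19) = 141.75
  Denominator = 82 * 1000 * (6.6 x 10^-6) = 0.5412
  R = 141.75 / 0.5412 = 261.9 K

261.9 K


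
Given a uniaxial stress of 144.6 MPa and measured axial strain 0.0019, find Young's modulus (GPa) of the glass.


Young's modulus: E = stress / strain
  E = 144.6 MPa / 0.0019 = 76105.26 MPa
Convert to GPa: 76105.26 / 1000 = 76.11 GPa

76.11 GPa


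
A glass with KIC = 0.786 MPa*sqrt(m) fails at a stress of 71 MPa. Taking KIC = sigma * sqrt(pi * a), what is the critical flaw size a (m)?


Rearrange KIC = sigma * sqrt(pi * a):
  sqrt(pi * a) = KIC / sigma
  sqrt(pi * a) = 0.786 / 71 = 0.01107
  a = (KIC / sigma)^2 / pi
  a = 0.01107^2 / pi = 0.000039 m

0.000039 m


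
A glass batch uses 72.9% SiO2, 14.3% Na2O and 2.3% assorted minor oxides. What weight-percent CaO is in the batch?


Pieces sum to 100%:
  CaO = 100 - (SiO2 + Na2O + others)
  CaO = 100 - (72.9 + 14.3 + 2.3) = 10.5%

10.5%


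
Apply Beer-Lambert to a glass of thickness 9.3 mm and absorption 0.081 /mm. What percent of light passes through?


Beer-Lambert law: T = exp(-alpha * thickness)
  exponent = -0.081 * 9.3 = -0.7533
  T = exp(-0.7533) = 0.4708
  Percentage = 0.4708 * 100 = 47.08%

47.08%


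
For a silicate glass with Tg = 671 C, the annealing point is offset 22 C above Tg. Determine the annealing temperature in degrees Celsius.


The annealing temperature is Tg plus the offset:
  T_anneal = 671 + 22 = 693 C

693 C


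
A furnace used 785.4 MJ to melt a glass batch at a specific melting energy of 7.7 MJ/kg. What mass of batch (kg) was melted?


Rearrange E = m * s for m:
  m = E / s
  m = 785.4 / 7.7 = 102.0 kg

102.0 kg


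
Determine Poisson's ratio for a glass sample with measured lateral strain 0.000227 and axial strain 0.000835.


Poisson's ratio: nu = lateral strain / axial strain
  nu = 0.000227 / 0.000835 = 0.2719

0.2719


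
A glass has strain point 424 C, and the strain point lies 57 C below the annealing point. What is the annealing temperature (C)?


T_anneal = T_strain + gap:
  T_anneal = 424 + 57 = 481 C

481 C


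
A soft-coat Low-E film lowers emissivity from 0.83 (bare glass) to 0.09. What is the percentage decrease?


Percentage reduction = (1 - coated/uncoated) * 100
  Ratio = 0.09 / 0.83 = 0.1084
  Reduction = (1 - 0.1084) * 100 = 89.2%

89.2%


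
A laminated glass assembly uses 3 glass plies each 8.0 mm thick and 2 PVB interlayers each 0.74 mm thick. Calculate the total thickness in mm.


Total thickness = glass contribution + PVB contribution
  Glass: 3 * 8.0 = 24.0 mm
  PVB: 2 * 0.74 = 1.48 mm
  Total = 24.0 + 1.48 = 25.48 mm

25.48 mm
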